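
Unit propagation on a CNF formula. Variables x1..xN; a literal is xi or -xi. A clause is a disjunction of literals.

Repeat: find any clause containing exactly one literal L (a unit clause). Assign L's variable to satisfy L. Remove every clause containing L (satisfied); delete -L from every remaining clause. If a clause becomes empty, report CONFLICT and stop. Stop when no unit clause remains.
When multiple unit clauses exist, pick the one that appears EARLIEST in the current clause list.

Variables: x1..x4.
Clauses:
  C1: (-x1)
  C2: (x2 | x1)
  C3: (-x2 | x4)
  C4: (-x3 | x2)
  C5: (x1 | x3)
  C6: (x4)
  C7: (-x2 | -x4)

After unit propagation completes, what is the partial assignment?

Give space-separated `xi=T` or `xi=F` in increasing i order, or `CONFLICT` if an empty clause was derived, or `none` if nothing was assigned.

unit clause [-1] forces x1=F; simplify:
  drop 1 from [2, 1] -> [2]
  drop 1 from [1, 3] -> [3]
  satisfied 1 clause(s); 6 remain; assigned so far: [1]
unit clause [2] forces x2=T; simplify:
  drop -2 from [-2, 4] -> [4]
  drop -2 from [-2, -4] -> [-4]
  satisfied 2 clause(s); 4 remain; assigned so far: [1, 2]
unit clause [4] forces x4=T; simplify:
  drop -4 from [-4] -> [] (empty!)
  satisfied 2 clause(s); 2 remain; assigned so far: [1, 2, 4]
CONFLICT (empty clause)

Answer: CONFLICT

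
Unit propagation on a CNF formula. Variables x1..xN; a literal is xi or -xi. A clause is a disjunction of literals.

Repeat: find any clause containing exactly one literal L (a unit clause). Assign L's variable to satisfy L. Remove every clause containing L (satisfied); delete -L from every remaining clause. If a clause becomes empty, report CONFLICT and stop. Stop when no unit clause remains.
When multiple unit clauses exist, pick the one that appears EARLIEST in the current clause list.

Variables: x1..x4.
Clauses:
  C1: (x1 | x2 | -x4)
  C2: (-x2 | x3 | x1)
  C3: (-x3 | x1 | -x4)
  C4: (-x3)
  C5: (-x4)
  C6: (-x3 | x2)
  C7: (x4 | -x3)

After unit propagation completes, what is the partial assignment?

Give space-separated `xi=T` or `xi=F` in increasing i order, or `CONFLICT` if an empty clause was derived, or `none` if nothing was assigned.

unit clause [-3] forces x3=F; simplify:
  drop 3 from [-2, 3, 1] -> [-2, 1]
  satisfied 4 clause(s); 3 remain; assigned so far: [3]
unit clause [-4] forces x4=F; simplify:
  satisfied 2 clause(s); 1 remain; assigned so far: [3, 4]

Answer: x3=F x4=F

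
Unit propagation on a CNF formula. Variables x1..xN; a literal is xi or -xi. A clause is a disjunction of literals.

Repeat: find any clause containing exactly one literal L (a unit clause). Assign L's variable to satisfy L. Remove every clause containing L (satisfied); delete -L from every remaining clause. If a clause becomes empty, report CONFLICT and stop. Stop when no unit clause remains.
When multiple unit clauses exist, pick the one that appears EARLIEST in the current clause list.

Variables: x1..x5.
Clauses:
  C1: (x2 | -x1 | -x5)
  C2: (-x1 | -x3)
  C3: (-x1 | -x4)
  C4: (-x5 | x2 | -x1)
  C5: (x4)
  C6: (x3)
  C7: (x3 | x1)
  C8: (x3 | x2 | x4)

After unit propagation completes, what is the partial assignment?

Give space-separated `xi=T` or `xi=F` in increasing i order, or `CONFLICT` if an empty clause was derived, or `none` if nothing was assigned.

unit clause [4] forces x4=T; simplify:
  drop -4 from [-1, -4] -> [-1]
  satisfied 2 clause(s); 6 remain; assigned so far: [4]
unit clause [-1] forces x1=F; simplify:
  drop 1 from [3, 1] -> [3]
  satisfied 4 clause(s); 2 remain; assigned so far: [1, 4]
unit clause [3] forces x3=T; simplify:
  satisfied 2 clause(s); 0 remain; assigned so far: [1, 3, 4]

Answer: x1=F x3=T x4=T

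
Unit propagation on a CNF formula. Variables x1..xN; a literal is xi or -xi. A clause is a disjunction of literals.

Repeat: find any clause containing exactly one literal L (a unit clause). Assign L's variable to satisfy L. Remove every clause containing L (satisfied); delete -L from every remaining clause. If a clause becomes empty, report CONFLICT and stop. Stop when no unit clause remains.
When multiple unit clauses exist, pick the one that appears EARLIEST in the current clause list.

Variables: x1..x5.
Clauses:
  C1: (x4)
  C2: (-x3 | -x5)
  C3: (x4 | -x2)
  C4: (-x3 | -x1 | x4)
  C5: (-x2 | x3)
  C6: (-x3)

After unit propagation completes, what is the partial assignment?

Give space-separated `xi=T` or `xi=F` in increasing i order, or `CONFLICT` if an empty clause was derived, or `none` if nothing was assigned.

unit clause [4] forces x4=T; simplify:
  satisfied 3 clause(s); 3 remain; assigned so far: [4]
unit clause [-3] forces x3=F; simplify:
  drop 3 from [-2, 3] -> [-2]
  satisfied 2 clause(s); 1 remain; assigned so far: [3, 4]
unit clause [-2] forces x2=F; simplify:
  satisfied 1 clause(s); 0 remain; assigned so far: [2, 3, 4]

Answer: x2=F x3=F x4=T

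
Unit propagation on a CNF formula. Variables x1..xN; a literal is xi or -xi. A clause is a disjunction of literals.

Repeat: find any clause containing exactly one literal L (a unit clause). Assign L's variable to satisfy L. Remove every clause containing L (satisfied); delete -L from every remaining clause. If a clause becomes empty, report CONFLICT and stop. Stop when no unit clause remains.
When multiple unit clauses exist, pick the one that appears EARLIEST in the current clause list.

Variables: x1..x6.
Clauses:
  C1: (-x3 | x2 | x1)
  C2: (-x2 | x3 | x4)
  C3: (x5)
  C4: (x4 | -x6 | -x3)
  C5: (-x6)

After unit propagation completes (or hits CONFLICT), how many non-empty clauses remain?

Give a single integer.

Answer: 2

Derivation:
unit clause [5] forces x5=T; simplify:
  satisfied 1 clause(s); 4 remain; assigned so far: [5]
unit clause [-6] forces x6=F; simplify:
  satisfied 2 clause(s); 2 remain; assigned so far: [5, 6]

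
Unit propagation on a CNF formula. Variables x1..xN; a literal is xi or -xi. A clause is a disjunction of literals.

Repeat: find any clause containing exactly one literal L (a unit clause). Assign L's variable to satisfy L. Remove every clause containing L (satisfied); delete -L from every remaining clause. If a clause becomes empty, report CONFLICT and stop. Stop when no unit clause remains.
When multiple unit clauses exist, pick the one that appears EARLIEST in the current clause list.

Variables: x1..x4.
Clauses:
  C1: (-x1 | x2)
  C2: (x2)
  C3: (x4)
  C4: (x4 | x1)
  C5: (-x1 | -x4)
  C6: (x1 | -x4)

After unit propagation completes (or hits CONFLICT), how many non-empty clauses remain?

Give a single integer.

Answer: 0

Derivation:
unit clause [2] forces x2=T; simplify:
  satisfied 2 clause(s); 4 remain; assigned so far: [2]
unit clause [4] forces x4=T; simplify:
  drop -4 from [-1, -4] -> [-1]
  drop -4 from [1, -4] -> [1]
  satisfied 2 clause(s); 2 remain; assigned so far: [2, 4]
unit clause [-1] forces x1=F; simplify:
  drop 1 from [1] -> [] (empty!)
  satisfied 1 clause(s); 1 remain; assigned so far: [1, 2, 4]
CONFLICT (empty clause)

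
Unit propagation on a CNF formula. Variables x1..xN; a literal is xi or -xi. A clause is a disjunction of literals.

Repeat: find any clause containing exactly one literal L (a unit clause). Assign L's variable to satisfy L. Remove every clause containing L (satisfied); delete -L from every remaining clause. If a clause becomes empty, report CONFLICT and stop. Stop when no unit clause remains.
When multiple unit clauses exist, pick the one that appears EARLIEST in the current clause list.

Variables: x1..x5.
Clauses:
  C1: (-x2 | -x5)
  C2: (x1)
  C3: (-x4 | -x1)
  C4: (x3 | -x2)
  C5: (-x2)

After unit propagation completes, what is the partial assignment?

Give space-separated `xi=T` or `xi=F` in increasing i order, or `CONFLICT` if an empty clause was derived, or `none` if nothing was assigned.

unit clause [1] forces x1=T; simplify:
  drop -1 from [-4, -1] -> [-4]
  satisfied 1 clause(s); 4 remain; assigned so far: [1]
unit clause [-4] forces x4=F; simplify:
  satisfied 1 clause(s); 3 remain; assigned so far: [1, 4]
unit clause [-2] forces x2=F; simplify:
  satisfied 3 clause(s); 0 remain; assigned so far: [1, 2, 4]

Answer: x1=T x2=F x4=F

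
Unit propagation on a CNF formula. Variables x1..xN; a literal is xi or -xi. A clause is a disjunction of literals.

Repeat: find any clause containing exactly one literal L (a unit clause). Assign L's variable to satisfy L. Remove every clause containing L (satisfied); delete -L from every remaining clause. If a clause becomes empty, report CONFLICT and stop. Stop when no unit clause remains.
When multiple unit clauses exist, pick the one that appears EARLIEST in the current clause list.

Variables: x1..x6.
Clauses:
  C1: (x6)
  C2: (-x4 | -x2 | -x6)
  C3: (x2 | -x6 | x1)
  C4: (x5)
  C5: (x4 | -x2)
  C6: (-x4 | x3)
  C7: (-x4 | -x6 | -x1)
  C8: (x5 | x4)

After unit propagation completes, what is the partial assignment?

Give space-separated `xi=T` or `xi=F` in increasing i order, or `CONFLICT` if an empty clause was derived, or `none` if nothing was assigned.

unit clause [6] forces x6=T; simplify:
  drop -6 from [-4, -2, -6] -> [-4, -2]
  drop -6 from [2, -6, 1] -> [2, 1]
  drop -6 from [-4, -6, -1] -> [-4, -1]
  satisfied 1 clause(s); 7 remain; assigned so far: [6]
unit clause [5] forces x5=T; simplify:
  satisfied 2 clause(s); 5 remain; assigned so far: [5, 6]

Answer: x5=T x6=T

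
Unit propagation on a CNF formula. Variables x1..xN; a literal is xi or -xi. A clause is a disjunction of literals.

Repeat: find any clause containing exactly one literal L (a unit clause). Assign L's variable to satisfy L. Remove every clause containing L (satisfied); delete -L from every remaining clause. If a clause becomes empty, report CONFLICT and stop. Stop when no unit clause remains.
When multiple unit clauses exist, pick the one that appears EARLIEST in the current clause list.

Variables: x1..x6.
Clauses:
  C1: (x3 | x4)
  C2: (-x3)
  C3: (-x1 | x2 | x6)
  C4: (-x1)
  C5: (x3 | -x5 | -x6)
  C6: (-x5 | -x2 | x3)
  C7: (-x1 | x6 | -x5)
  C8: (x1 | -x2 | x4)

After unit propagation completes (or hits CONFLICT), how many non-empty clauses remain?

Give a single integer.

unit clause [-3] forces x3=F; simplify:
  drop 3 from [3, 4] -> [4]
  drop 3 from [3, -5, -6] -> [-5, -6]
  drop 3 from [-5, -2, 3] -> [-5, -2]
  satisfied 1 clause(s); 7 remain; assigned so far: [3]
unit clause [4] forces x4=T; simplify:
  satisfied 2 clause(s); 5 remain; assigned so far: [3, 4]
unit clause [-1] forces x1=F; simplify:
  satisfied 3 clause(s); 2 remain; assigned so far: [1, 3, 4]

Answer: 2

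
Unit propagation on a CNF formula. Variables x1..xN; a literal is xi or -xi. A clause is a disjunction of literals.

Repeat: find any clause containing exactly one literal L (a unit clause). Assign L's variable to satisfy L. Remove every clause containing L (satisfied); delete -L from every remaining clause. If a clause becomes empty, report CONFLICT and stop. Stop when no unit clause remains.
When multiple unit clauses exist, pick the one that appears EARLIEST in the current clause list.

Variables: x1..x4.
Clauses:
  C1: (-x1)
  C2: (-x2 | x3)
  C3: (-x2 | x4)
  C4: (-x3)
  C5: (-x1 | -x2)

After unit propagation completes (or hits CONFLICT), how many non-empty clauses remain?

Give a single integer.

unit clause [-1] forces x1=F; simplify:
  satisfied 2 clause(s); 3 remain; assigned so far: [1]
unit clause [-3] forces x3=F; simplify:
  drop 3 from [-2, 3] -> [-2]
  satisfied 1 clause(s); 2 remain; assigned so far: [1, 3]
unit clause [-2] forces x2=F; simplify:
  satisfied 2 clause(s); 0 remain; assigned so far: [1, 2, 3]

Answer: 0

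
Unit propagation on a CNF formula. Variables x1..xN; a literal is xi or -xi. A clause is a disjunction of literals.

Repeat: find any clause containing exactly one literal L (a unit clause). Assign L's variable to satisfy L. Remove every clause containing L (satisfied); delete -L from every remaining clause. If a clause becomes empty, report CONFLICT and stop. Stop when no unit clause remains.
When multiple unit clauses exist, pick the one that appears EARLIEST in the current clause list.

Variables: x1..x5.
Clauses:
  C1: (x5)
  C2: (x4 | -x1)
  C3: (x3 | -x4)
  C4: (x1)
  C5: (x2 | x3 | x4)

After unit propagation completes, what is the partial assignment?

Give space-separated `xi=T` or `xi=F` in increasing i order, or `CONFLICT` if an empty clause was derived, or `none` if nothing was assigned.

Answer: x1=T x3=T x4=T x5=T

Derivation:
unit clause [5] forces x5=T; simplify:
  satisfied 1 clause(s); 4 remain; assigned so far: [5]
unit clause [1] forces x1=T; simplify:
  drop -1 from [4, -1] -> [4]
  satisfied 1 clause(s); 3 remain; assigned so far: [1, 5]
unit clause [4] forces x4=T; simplify:
  drop -4 from [3, -4] -> [3]
  satisfied 2 clause(s); 1 remain; assigned so far: [1, 4, 5]
unit clause [3] forces x3=T; simplify:
  satisfied 1 clause(s); 0 remain; assigned so far: [1, 3, 4, 5]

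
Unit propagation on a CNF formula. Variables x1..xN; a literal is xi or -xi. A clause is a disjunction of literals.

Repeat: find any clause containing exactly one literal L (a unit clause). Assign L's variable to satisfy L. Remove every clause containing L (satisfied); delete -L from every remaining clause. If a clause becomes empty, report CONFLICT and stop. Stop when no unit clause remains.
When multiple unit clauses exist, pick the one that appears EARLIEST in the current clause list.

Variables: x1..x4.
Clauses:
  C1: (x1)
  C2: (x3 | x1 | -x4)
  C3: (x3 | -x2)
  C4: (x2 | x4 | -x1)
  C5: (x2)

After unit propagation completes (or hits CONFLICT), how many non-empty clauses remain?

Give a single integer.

unit clause [1] forces x1=T; simplify:
  drop -1 from [2, 4, -1] -> [2, 4]
  satisfied 2 clause(s); 3 remain; assigned so far: [1]
unit clause [2] forces x2=T; simplify:
  drop -2 from [3, -2] -> [3]
  satisfied 2 clause(s); 1 remain; assigned so far: [1, 2]
unit clause [3] forces x3=T; simplify:
  satisfied 1 clause(s); 0 remain; assigned so far: [1, 2, 3]

Answer: 0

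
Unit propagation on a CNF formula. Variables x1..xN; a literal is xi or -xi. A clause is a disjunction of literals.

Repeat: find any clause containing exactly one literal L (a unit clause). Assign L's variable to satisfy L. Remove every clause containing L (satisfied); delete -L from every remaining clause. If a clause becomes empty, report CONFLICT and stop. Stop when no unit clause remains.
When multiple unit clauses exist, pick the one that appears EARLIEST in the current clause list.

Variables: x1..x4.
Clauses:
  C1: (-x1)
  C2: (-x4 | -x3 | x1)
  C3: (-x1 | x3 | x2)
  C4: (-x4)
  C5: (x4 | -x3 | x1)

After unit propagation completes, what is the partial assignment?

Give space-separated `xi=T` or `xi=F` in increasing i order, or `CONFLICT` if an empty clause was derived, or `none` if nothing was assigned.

Answer: x1=F x3=F x4=F

Derivation:
unit clause [-1] forces x1=F; simplify:
  drop 1 from [-4, -3, 1] -> [-4, -3]
  drop 1 from [4, -3, 1] -> [4, -3]
  satisfied 2 clause(s); 3 remain; assigned so far: [1]
unit clause [-4] forces x4=F; simplify:
  drop 4 from [4, -3] -> [-3]
  satisfied 2 clause(s); 1 remain; assigned so far: [1, 4]
unit clause [-3] forces x3=F; simplify:
  satisfied 1 clause(s); 0 remain; assigned so far: [1, 3, 4]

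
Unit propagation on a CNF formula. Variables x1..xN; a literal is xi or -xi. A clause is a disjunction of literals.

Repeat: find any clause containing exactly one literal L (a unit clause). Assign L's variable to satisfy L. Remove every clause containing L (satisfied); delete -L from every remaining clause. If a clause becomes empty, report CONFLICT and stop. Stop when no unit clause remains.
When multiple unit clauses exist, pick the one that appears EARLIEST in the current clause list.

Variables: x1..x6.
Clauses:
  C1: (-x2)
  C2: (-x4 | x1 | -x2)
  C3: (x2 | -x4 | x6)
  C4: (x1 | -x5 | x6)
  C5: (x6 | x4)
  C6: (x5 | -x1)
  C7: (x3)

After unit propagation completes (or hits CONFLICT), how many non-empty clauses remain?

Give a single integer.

unit clause [-2] forces x2=F; simplify:
  drop 2 from [2, -4, 6] -> [-4, 6]
  satisfied 2 clause(s); 5 remain; assigned so far: [2]
unit clause [3] forces x3=T; simplify:
  satisfied 1 clause(s); 4 remain; assigned so far: [2, 3]

Answer: 4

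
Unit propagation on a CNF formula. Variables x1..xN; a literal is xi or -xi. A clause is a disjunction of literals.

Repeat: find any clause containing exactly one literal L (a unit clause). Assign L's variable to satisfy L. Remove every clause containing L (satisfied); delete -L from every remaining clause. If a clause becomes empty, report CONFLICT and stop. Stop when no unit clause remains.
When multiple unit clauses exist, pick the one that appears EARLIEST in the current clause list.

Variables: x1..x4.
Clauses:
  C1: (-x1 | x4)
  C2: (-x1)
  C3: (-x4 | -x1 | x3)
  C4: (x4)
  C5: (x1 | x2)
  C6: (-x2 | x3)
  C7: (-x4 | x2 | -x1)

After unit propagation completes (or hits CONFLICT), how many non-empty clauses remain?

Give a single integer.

Answer: 0

Derivation:
unit clause [-1] forces x1=F; simplify:
  drop 1 from [1, 2] -> [2]
  satisfied 4 clause(s); 3 remain; assigned so far: [1]
unit clause [4] forces x4=T; simplify:
  satisfied 1 clause(s); 2 remain; assigned so far: [1, 4]
unit clause [2] forces x2=T; simplify:
  drop -2 from [-2, 3] -> [3]
  satisfied 1 clause(s); 1 remain; assigned so far: [1, 2, 4]
unit clause [3] forces x3=T; simplify:
  satisfied 1 clause(s); 0 remain; assigned so far: [1, 2, 3, 4]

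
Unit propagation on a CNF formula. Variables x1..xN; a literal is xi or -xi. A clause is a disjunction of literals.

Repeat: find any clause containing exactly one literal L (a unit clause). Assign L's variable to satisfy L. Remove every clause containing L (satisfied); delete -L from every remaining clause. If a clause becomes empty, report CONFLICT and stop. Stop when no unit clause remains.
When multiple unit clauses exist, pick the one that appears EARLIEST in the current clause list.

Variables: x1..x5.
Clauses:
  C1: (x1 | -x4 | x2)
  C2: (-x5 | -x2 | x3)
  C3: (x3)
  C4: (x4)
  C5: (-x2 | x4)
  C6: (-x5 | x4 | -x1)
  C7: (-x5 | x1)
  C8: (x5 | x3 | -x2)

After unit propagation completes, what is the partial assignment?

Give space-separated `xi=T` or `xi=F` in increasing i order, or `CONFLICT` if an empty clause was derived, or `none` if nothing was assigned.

unit clause [3] forces x3=T; simplify:
  satisfied 3 clause(s); 5 remain; assigned so far: [3]
unit clause [4] forces x4=T; simplify:
  drop -4 from [1, -4, 2] -> [1, 2]
  satisfied 3 clause(s); 2 remain; assigned so far: [3, 4]

Answer: x3=T x4=T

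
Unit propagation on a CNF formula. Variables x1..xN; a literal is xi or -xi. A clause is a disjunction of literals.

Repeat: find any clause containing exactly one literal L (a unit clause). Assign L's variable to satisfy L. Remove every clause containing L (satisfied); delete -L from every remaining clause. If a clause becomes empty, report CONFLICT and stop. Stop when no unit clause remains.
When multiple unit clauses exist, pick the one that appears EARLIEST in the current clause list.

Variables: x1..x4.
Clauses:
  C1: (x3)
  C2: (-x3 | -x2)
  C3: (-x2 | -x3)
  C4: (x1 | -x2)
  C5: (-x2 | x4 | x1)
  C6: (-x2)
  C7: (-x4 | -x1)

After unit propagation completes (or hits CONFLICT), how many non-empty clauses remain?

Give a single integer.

Answer: 1

Derivation:
unit clause [3] forces x3=T; simplify:
  drop -3 from [-3, -2] -> [-2]
  drop -3 from [-2, -3] -> [-2]
  satisfied 1 clause(s); 6 remain; assigned so far: [3]
unit clause [-2] forces x2=F; simplify:
  satisfied 5 clause(s); 1 remain; assigned so far: [2, 3]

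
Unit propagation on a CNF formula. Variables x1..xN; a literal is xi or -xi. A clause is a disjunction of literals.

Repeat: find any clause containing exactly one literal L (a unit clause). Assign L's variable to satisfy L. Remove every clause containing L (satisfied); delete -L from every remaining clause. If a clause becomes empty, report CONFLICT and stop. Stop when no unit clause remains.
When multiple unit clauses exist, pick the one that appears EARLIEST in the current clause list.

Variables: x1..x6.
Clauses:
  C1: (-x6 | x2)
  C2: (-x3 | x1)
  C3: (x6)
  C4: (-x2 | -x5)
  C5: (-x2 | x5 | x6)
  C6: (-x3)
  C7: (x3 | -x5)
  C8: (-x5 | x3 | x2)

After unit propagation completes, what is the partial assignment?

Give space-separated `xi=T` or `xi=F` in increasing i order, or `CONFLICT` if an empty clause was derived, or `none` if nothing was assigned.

unit clause [6] forces x6=T; simplify:
  drop -6 from [-6, 2] -> [2]
  satisfied 2 clause(s); 6 remain; assigned so far: [6]
unit clause [2] forces x2=T; simplify:
  drop -2 from [-2, -5] -> [-5]
  satisfied 2 clause(s); 4 remain; assigned so far: [2, 6]
unit clause [-5] forces x5=F; simplify:
  satisfied 2 clause(s); 2 remain; assigned so far: [2, 5, 6]
unit clause [-3] forces x3=F; simplify:
  satisfied 2 clause(s); 0 remain; assigned so far: [2, 3, 5, 6]

Answer: x2=T x3=F x5=F x6=T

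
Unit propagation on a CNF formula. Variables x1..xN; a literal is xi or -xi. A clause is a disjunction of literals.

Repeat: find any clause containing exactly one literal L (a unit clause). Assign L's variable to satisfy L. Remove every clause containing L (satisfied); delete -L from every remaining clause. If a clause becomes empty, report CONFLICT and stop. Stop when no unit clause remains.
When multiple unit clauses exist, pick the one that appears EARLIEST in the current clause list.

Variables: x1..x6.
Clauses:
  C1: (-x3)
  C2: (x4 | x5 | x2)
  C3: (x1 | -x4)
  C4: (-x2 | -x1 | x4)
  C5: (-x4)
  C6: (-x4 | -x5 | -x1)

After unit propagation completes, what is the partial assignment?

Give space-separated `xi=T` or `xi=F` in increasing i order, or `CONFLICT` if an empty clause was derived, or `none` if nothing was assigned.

unit clause [-3] forces x3=F; simplify:
  satisfied 1 clause(s); 5 remain; assigned so far: [3]
unit clause [-4] forces x4=F; simplify:
  drop 4 from [4, 5, 2] -> [5, 2]
  drop 4 from [-2, -1, 4] -> [-2, -1]
  satisfied 3 clause(s); 2 remain; assigned so far: [3, 4]

Answer: x3=F x4=F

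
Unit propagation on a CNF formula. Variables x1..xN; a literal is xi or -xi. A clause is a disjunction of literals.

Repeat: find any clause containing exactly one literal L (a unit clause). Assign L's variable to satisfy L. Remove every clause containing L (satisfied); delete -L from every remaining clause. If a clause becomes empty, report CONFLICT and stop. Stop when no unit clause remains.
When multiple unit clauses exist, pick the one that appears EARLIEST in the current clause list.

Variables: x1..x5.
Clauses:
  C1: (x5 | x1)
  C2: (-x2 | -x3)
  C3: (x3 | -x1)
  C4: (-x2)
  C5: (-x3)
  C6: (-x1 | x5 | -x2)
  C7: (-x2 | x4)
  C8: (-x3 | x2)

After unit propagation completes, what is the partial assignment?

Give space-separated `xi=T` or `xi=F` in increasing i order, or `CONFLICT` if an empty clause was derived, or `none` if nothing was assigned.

Answer: x1=F x2=F x3=F x5=T

Derivation:
unit clause [-2] forces x2=F; simplify:
  drop 2 from [-3, 2] -> [-3]
  satisfied 4 clause(s); 4 remain; assigned so far: [2]
unit clause [-3] forces x3=F; simplify:
  drop 3 from [3, -1] -> [-1]
  satisfied 2 clause(s); 2 remain; assigned so far: [2, 3]
unit clause [-1] forces x1=F; simplify:
  drop 1 from [5, 1] -> [5]
  satisfied 1 clause(s); 1 remain; assigned so far: [1, 2, 3]
unit clause [5] forces x5=T; simplify:
  satisfied 1 clause(s); 0 remain; assigned so far: [1, 2, 3, 5]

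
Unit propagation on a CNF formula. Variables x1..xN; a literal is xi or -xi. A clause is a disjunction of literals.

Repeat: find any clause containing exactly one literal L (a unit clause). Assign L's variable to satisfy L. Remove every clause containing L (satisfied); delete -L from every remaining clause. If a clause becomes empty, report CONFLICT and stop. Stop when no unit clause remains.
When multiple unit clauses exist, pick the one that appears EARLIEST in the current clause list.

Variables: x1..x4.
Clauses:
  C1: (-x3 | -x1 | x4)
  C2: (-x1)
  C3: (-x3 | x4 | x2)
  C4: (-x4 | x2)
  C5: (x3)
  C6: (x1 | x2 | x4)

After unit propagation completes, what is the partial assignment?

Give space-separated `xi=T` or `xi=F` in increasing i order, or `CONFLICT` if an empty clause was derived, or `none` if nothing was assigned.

unit clause [-1] forces x1=F; simplify:
  drop 1 from [1, 2, 4] -> [2, 4]
  satisfied 2 clause(s); 4 remain; assigned so far: [1]
unit clause [3] forces x3=T; simplify:
  drop -3 from [-3, 4, 2] -> [4, 2]
  satisfied 1 clause(s); 3 remain; assigned so far: [1, 3]

Answer: x1=F x3=T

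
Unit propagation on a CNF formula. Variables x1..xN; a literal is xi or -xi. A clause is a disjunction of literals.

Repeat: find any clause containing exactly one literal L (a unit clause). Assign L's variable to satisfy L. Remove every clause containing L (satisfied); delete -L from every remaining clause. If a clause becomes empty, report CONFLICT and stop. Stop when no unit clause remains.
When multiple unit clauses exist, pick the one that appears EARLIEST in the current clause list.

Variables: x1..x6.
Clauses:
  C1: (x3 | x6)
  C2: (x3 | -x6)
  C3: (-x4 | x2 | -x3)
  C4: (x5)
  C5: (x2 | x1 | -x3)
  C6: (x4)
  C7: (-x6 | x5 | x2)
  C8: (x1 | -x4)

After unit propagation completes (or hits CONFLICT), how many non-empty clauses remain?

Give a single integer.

Answer: 3

Derivation:
unit clause [5] forces x5=T; simplify:
  satisfied 2 clause(s); 6 remain; assigned so far: [5]
unit clause [4] forces x4=T; simplify:
  drop -4 from [-4, 2, -3] -> [2, -3]
  drop -4 from [1, -4] -> [1]
  satisfied 1 clause(s); 5 remain; assigned so far: [4, 5]
unit clause [1] forces x1=T; simplify:
  satisfied 2 clause(s); 3 remain; assigned so far: [1, 4, 5]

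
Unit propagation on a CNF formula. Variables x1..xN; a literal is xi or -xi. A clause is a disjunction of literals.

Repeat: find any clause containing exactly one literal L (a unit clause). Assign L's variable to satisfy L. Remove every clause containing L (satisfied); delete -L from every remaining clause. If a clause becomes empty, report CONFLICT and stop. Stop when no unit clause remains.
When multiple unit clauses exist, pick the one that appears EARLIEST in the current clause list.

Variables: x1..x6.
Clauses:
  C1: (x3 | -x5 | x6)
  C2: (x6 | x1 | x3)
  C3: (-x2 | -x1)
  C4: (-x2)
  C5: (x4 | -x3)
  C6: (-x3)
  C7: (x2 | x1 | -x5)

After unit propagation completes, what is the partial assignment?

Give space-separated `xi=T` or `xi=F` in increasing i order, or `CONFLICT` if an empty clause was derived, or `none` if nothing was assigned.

Answer: x2=F x3=F

Derivation:
unit clause [-2] forces x2=F; simplify:
  drop 2 from [2, 1, -5] -> [1, -5]
  satisfied 2 clause(s); 5 remain; assigned so far: [2]
unit clause [-3] forces x3=F; simplify:
  drop 3 from [3, -5, 6] -> [-5, 6]
  drop 3 from [6, 1, 3] -> [6, 1]
  satisfied 2 clause(s); 3 remain; assigned so far: [2, 3]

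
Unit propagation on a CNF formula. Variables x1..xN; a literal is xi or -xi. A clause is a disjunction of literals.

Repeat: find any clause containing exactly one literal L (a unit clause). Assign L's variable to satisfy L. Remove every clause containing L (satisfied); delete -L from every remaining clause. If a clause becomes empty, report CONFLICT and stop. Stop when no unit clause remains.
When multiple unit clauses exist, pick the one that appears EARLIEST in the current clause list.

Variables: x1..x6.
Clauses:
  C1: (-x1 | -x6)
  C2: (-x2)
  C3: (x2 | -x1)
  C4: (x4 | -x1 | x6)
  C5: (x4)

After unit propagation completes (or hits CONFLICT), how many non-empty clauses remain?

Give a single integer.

Answer: 0

Derivation:
unit clause [-2] forces x2=F; simplify:
  drop 2 from [2, -1] -> [-1]
  satisfied 1 clause(s); 4 remain; assigned so far: [2]
unit clause [-1] forces x1=F; simplify:
  satisfied 3 clause(s); 1 remain; assigned so far: [1, 2]
unit clause [4] forces x4=T; simplify:
  satisfied 1 clause(s); 0 remain; assigned so far: [1, 2, 4]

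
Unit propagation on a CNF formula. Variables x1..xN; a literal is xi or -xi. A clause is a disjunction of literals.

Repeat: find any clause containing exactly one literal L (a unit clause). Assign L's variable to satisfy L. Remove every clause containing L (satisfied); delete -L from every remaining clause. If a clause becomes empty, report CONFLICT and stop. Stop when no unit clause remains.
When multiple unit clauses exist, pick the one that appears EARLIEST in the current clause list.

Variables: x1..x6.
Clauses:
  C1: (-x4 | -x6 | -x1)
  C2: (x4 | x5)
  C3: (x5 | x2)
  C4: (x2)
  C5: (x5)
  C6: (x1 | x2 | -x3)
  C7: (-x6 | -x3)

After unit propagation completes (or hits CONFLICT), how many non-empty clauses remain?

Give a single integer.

Answer: 2

Derivation:
unit clause [2] forces x2=T; simplify:
  satisfied 3 clause(s); 4 remain; assigned so far: [2]
unit clause [5] forces x5=T; simplify:
  satisfied 2 clause(s); 2 remain; assigned so far: [2, 5]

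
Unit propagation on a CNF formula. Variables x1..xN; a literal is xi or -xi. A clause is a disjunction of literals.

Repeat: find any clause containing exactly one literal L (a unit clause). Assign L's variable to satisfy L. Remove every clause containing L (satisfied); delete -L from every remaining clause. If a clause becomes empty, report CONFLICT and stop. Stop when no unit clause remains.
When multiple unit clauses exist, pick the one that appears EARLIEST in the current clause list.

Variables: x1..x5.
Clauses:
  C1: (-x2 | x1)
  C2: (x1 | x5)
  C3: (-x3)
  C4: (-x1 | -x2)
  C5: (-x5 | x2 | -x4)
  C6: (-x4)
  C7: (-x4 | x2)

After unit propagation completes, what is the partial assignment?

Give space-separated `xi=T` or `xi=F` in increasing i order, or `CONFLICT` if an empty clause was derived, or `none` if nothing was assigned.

unit clause [-3] forces x3=F; simplify:
  satisfied 1 clause(s); 6 remain; assigned so far: [3]
unit clause [-4] forces x4=F; simplify:
  satisfied 3 clause(s); 3 remain; assigned so far: [3, 4]

Answer: x3=F x4=F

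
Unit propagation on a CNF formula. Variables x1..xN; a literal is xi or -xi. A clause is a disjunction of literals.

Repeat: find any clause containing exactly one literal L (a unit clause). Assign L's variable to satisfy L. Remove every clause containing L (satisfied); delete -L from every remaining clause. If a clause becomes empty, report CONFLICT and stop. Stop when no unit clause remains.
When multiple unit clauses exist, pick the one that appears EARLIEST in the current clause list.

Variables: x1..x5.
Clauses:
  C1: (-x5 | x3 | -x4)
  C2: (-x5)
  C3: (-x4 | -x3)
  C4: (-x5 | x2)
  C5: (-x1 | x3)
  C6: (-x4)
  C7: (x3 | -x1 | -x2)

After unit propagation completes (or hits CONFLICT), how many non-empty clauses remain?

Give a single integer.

Answer: 2

Derivation:
unit clause [-5] forces x5=F; simplify:
  satisfied 3 clause(s); 4 remain; assigned so far: [5]
unit clause [-4] forces x4=F; simplify:
  satisfied 2 clause(s); 2 remain; assigned so far: [4, 5]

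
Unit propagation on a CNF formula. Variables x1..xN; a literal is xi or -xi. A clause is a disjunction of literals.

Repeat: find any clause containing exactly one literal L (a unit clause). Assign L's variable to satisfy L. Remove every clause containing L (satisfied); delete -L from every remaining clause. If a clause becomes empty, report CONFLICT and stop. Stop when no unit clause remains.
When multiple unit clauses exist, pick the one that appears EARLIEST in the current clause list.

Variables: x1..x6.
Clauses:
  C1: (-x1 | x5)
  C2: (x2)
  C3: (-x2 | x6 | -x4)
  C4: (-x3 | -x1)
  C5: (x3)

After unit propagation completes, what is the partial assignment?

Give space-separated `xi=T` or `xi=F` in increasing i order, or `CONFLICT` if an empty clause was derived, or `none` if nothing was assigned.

unit clause [2] forces x2=T; simplify:
  drop -2 from [-2, 6, -4] -> [6, -4]
  satisfied 1 clause(s); 4 remain; assigned so far: [2]
unit clause [3] forces x3=T; simplify:
  drop -3 from [-3, -1] -> [-1]
  satisfied 1 clause(s); 3 remain; assigned so far: [2, 3]
unit clause [-1] forces x1=F; simplify:
  satisfied 2 clause(s); 1 remain; assigned so far: [1, 2, 3]

Answer: x1=F x2=T x3=T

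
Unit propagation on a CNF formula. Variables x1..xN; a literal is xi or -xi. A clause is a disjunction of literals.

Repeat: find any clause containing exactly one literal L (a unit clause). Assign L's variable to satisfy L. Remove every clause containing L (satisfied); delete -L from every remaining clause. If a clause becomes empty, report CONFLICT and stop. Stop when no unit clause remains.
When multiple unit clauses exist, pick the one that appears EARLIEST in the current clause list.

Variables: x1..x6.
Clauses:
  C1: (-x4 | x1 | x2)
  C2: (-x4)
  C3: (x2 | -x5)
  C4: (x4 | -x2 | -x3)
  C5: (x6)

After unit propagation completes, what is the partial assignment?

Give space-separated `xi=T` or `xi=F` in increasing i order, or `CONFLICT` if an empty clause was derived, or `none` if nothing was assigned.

unit clause [-4] forces x4=F; simplify:
  drop 4 from [4, -2, -3] -> [-2, -3]
  satisfied 2 clause(s); 3 remain; assigned so far: [4]
unit clause [6] forces x6=T; simplify:
  satisfied 1 clause(s); 2 remain; assigned so far: [4, 6]

Answer: x4=F x6=T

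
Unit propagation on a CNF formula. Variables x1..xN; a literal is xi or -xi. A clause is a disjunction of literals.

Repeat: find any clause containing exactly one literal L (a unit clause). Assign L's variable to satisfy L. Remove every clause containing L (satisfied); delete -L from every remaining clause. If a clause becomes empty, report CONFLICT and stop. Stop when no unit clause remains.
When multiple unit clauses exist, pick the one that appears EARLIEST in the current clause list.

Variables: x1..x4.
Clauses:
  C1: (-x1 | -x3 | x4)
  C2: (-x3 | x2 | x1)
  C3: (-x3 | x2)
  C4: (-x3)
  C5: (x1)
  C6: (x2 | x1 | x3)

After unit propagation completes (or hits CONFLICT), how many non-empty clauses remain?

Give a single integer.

Answer: 0

Derivation:
unit clause [-3] forces x3=F; simplify:
  drop 3 from [2, 1, 3] -> [2, 1]
  satisfied 4 clause(s); 2 remain; assigned so far: [3]
unit clause [1] forces x1=T; simplify:
  satisfied 2 clause(s); 0 remain; assigned so far: [1, 3]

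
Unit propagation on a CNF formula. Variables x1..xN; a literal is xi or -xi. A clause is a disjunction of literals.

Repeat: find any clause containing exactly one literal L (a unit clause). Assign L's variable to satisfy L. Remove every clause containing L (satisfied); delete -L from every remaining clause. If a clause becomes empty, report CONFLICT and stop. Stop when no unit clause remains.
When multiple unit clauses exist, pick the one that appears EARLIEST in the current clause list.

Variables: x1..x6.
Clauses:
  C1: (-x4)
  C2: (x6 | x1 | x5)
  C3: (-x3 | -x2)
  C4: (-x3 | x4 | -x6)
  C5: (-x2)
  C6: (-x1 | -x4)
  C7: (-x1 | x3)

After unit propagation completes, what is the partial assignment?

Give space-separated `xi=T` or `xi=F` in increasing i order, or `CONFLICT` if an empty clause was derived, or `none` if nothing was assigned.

unit clause [-4] forces x4=F; simplify:
  drop 4 from [-3, 4, -6] -> [-3, -6]
  satisfied 2 clause(s); 5 remain; assigned so far: [4]
unit clause [-2] forces x2=F; simplify:
  satisfied 2 clause(s); 3 remain; assigned so far: [2, 4]

Answer: x2=F x4=F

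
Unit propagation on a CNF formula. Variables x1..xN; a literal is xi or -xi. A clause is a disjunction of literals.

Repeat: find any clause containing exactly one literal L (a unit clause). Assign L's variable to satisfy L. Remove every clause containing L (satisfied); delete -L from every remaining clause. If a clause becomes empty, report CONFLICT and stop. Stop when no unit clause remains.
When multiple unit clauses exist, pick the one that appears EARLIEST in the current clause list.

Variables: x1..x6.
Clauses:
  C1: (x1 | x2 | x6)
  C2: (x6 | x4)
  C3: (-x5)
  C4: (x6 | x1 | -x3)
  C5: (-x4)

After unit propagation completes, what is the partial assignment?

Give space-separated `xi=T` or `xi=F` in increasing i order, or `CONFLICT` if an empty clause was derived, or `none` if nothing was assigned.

Answer: x4=F x5=F x6=T

Derivation:
unit clause [-5] forces x5=F; simplify:
  satisfied 1 clause(s); 4 remain; assigned so far: [5]
unit clause [-4] forces x4=F; simplify:
  drop 4 from [6, 4] -> [6]
  satisfied 1 clause(s); 3 remain; assigned so far: [4, 5]
unit clause [6] forces x6=T; simplify:
  satisfied 3 clause(s); 0 remain; assigned so far: [4, 5, 6]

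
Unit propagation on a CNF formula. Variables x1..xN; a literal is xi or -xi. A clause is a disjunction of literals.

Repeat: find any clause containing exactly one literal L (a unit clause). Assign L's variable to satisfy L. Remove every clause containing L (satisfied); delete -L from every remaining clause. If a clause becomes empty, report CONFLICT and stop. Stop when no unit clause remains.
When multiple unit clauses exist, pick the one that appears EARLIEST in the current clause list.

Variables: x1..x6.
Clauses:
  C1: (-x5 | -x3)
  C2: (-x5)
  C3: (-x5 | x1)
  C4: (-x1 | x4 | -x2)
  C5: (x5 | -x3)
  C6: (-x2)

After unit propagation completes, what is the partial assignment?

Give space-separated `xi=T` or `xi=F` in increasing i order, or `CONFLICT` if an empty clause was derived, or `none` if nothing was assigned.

unit clause [-5] forces x5=F; simplify:
  drop 5 from [5, -3] -> [-3]
  satisfied 3 clause(s); 3 remain; assigned so far: [5]
unit clause [-3] forces x3=F; simplify:
  satisfied 1 clause(s); 2 remain; assigned so far: [3, 5]
unit clause [-2] forces x2=F; simplify:
  satisfied 2 clause(s); 0 remain; assigned so far: [2, 3, 5]

Answer: x2=F x3=F x5=F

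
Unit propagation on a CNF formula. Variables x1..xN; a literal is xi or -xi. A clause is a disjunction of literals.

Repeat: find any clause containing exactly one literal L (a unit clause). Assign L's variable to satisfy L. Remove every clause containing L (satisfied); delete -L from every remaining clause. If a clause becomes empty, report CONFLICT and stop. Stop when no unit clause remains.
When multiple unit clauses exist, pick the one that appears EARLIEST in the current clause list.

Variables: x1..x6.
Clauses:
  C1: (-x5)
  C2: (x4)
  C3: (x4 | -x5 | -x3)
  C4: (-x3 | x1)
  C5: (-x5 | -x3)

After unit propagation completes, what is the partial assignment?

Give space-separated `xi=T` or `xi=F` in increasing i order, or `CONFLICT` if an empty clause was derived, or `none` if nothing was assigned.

Answer: x4=T x5=F

Derivation:
unit clause [-5] forces x5=F; simplify:
  satisfied 3 clause(s); 2 remain; assigned so far: [5]
unit clause [4] forces x4=T; simplify:
  satisfied 1 clause(s); 1 remain; assigned so far: [4, 5]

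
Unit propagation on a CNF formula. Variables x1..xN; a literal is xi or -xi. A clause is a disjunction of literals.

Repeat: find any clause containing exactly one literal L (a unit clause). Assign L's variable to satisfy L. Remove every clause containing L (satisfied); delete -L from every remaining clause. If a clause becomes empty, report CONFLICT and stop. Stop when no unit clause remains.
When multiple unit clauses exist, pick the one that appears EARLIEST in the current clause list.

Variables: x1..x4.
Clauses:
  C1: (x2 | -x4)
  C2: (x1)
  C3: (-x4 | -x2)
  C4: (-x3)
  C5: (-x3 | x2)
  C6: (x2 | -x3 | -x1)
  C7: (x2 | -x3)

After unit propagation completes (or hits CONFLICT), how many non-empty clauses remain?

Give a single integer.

unit clause [1] forces x1=T; simplify:
  drop -1 from [2, -3, -1] -> [2, -3]
  satisfied 1 clause(s); 6 remain; assigned so far: [1]
unit clause [-3] forces x3=F; simplify:
  satisfied 4 clause(s); 2 remain; assigned so far: [1, 3]

Answer: 2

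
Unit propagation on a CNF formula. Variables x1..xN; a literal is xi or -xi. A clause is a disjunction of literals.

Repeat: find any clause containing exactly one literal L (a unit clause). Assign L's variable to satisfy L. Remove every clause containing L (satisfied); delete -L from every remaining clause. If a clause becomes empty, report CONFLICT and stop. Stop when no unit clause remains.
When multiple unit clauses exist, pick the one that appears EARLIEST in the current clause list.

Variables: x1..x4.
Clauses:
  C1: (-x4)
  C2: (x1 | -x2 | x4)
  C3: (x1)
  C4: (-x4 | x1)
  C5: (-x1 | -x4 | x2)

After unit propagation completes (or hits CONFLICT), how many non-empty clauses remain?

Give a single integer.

Answer: 0

Derivation:
unit clause [-4] forces x4=F; simplify:
  drop 4 from [1, -2, 4] -> [1, -2]
  satisfied 3 clause(s); 2 remain; assigned so far: [4]
unit clause [1] forces x1=T; simplify:
  satisfied 2 clause(s); 0 remain; assigned so far: [1, 4]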